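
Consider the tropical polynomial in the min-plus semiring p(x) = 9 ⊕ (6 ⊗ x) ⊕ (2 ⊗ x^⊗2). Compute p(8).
p(8) = 9

A tropical monomial a ⊗ x^⊗i evaluates to a + i · x. Evaluating each term at x = 8:
  Term 0 contributes 9 + 0 · 8 = 9
  Term 1 contributes 6 + 1 · 8 = 14
  Term 2 contributes 2 + 2 · 8 = 18
p(8) = ⊕ of these = min[9, 14, 18] = 9.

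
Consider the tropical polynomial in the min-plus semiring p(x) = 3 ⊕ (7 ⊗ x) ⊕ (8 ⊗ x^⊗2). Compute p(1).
p(1) = 3

A tropical monomial a ⊗ x^⊗i evaluates to a + i · x. Evaluating each term at x = 1:
  Term 0 contributes 3 + 0 · 1 = 3
  Term 1 contributes 7 + 1 · 1 = 8
  Term 2 contributes 8 + 2 · 1 = 10
p(1) = ⊕ of these = min[3, 8, 10] = 3.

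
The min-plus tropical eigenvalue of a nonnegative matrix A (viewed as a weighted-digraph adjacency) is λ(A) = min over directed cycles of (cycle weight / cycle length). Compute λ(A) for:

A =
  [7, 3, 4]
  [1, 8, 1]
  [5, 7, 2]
λ(A) = 2

Enumerate directed cycles and compute their means (weight / length). Sample:
  cycle 0 → 0: weight = 7, length = 1, mean = 7/1 ≈ 7.000
  cycle 1 → 1: weight = 8, length = 1, mean = 8/1 ≈ 8.000
  cycle 2 → 2: weight = 2, length = 1, mean = 2/1 ≈ 2.000
  cycle 0 → 1 → 0: weight = 4, length = 2, mean = 4/2 ≈ 2.000
  cycle 0 → 2 → 0: weight = 9, length = 2, mean = 9/2 ≈ 4.500
  cycle 1 → 0 → 1: weight = 4, length = 2, mean = 4/2 ≈ 2.000
Minimum mean = 2.000, attained e.g. along the cycle 2 → 2 with weight 2 and length 1. So λ(A) = 2/1 = 2.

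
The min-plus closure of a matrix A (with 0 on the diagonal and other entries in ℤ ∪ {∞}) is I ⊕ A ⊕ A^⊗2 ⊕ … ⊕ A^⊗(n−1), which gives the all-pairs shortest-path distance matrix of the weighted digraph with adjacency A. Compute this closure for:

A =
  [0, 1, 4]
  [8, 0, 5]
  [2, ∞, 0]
Closure =
  [0, 1, 4]
  [7, 0, 5]
  [2, 3, 0]

This is the Floyd-Warshall all-pairs shortest-path computation. For each intermediate vertex k = 0, 1, …, 2, update dist[i][j] ← min(dist[i][j], dist[i][k] + dist[k][j]). The final matrix gives, for each (i, j), the minimum total weight of any directed path from i to j (possibly empty when i = j).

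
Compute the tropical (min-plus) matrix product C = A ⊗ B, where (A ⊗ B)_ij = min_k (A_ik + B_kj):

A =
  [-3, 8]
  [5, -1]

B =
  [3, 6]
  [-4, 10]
A ⊗ B =
  [0, 3]
  [-5, 9]

Apply the min-plus product entry-by-entry:
  C[0][0] = min over k of (A[0][0] + B[0][0] = -3 + 3 = 0, A[0][1] + B[1][0] = 8 + -4 = 4) = 0 (attained at k = 0)
  C[0][1] = min over k of (A[0][0] + B[0][1] = -3 + 6 = 3, A[0][1] + B[1][1] = 8 + 10 = 18) = 3 (attained at k = 0)
  C[1][0] = min over k of (A[1][0] + B[0][0] = 5 + 3 = 8, A[1][1] + B[1][0] = -1 + -4 = -5) = -5 (attained at k = 1)
  C[1][1] = min over k of (A[1][0] + B[0][1] = 5 + 6 = 11, A[1][1] + B[1][1] = -1 + 10 = 9) = 9 (attained at k = 1)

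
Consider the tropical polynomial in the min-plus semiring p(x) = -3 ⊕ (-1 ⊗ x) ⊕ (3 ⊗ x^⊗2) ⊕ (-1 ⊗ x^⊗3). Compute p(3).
p(3) = -3

A tropical monomial a ⊗ x^⊗i evaluates to a + i · x. Evaluating each term at x = 3:
  Term 0 contributes -3 + 0 · 3 = -3
  Term 1 contributes -1 + 1 · 3 = 2
  Term 2 contributes 3 + 2 · 3 = 9
  Term 3 contributes -1 + 3 · 3 = 8
p(3) = ⊕ of these = min[-3, 2, 9, 8] = -3.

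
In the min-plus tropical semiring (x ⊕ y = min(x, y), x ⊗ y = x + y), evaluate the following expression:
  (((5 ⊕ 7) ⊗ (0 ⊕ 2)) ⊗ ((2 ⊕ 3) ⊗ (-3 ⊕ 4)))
(((5 ⊕ 7) ⊗ (0 ⊕ 2)) ⊗ ((2 ⊕ 3) ⊗ (-3 ⊕ 4))) = 4

Expand innermost to outermost. Recall ⊕ takes the minimum of its arguments and ⊗ takes their sum. Working out the expression (((5 ⊕ 7) ⊗ (0 ⊕ 2)) ⊗ ((2 ⊕ 3) ⊗ (-3 ⊕ 4))) gives 4.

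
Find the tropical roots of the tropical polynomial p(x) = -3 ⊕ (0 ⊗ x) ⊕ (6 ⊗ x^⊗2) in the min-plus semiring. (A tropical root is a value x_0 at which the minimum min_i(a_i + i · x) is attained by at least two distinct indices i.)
Roots: {-6, -3}

Each tropical root is a break point of the lower envelope of the lines y = a_i + i · x (there are 3 lines, with slopes 0, 1, ..., 2). Only the lines that attain the minimum somewhere contribute to roots; other lines are dominated. Here the surviving (envelope) indices are i = 2, i = 1, i = 0.
Intersections between consecutive envelope lines give the roots: for adjacent envelope indices i < j the intersection is x = (a_i − a_j) / (j − i). Reading off the sorted break points: {-6, -3}.
Verification: at each break x_0, at least two indices attain the minimum of min_i(a_i + i · x_0).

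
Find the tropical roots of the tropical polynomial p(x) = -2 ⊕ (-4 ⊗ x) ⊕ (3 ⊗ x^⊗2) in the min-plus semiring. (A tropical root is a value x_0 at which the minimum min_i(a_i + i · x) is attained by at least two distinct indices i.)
Roots: {-7, 2}

Each tropical root is a break point of the lower envelope of the lines y = a_i + i · x (there are 3 lines, with slopes 0, 1, ..., 2). Only the lines that attain the minimum somewhere contribute to roots; other lines are dominated. Here the surviving (envelope) indices are i = 2, i = 1, i = 0.
Intersections between consecutive envelope lines give the roots: for adjacent envelope indices i < j the intersection is x = (a_i − a_j) / (j − i). Reading off the sorted break points: {-7, 2}.
Verification: at each break x_0, at least two indices attain the minimum of min_i(a_i + i · x_0).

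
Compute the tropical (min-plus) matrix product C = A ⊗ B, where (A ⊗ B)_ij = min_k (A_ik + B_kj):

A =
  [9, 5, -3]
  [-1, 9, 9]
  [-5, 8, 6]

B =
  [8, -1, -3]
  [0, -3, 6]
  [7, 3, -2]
A ⊗ B =
  [4, 0, -5]
  [7, -2, -4]
  [3, -6, -8]

Apply the min-plus product entry-by-entry:
  C[0][0] = min over k of (A[0][0] + B[0][0] = 9 + 8 = 17, A[0][1] + B[1][0] = 5 + 0 = 5, A[0][2] + B[2][0] = -3 + 7 = 4) = 4 (attained at k = 2)
  C[0][1] = min over k of (A[0][0] + B[0][1] = 9 + -1 = 8, A[0][1] + B[1][1] = 5 + -3 = 2, A[0][2] + B[2][1] = -3 + 3 = 0) = 0 (attained at k = 2)
  C[0][2] = min over k of (A[0][0] + B[0][2] = 9 + -3 = 6, A[0][1] + B[1][2] = 5 + 6 = 11, A[0][2] + B[2][2] = -3 + -2 = -5) = -5 (attained at k = 2)
  C[1][0] = min over k of (A[1][0] + B[0][0] = -1 + 8 = 7, A[1][1] + B[1][0] = 9 + 0 = 9, A[1][2] + B[2][0] = 9 + 7 = 16) = 7 (attained at k = 0)
  C[1][1] = min over k of (A[1][0] + B[0][1] = -1 + -1 = -2, A[1][1] + B[1][1] = 9 + -3 = 6, A[1][2] + B[2][1] = 9 + 3 = 12) = -2 (attained at k = 0)
  C[1][2] = min over k of (A[1][0] + B[0][2] = -1 + -3 = -4, A[1][1] + B[1][2] = 9 + 6 = 15, A[1][2] + B[2][2] = 9 + -2 = 7) = -4 (attained at k = 0)
  C[2][0] = min over k of (A[2][0] + B[0][0] = -5 + 8 = 3, A[2][1] + B[1][0] = 8 + 0 = 8, A[2][2] + B[2][0] = 6 + 7 = 13) = 3 (attained at k = 0)
  C[2][1] = min over k of (A[2][0] + B[0][1] = -5 + -1 = -6, A[2][1] + B[1][1] = 8 + -3 = 5, A[2][2] + B[2][1] = 6 + 3 = 9) = -6 (attained at k = 0)
  C[2][2] = min over k of (A[2][0] + B[0][2] = -5 + -3 = -8, A[2][1] + B[1][2] = 8 + 6 = 14, A[2][2] + B[2][2] = 6 + -2 = 4) = -8 (attained at k = 0)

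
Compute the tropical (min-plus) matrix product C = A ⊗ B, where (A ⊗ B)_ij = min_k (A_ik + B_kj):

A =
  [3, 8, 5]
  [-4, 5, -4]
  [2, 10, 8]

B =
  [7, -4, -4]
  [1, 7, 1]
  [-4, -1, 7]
A ⊗ B =
  [1, -1, -1]
  [-8, -8, -8]
  [4, -2, -2]

Apply the min-plus product entry-by-entry:
  C[0][0] = min over k of (A[0][0] + B[0][0] = 3 + 7 = 10, A[0][1] + B[1][0] = 8 + 1 = 9, A[0][2] + B[2][0] = 5 + -4 = 1) = 1 (attained at k = 2)
  C[0][1] = min over k of (A[0][0] + B[0][1] = 3 + -4 = -1, A[0][1] + B[1][1] = 8 + 7 = 15, A[0][2] + B[2][1] = 5 + -1 = 4) = -1 (attained at k = 0)
  C[0][2] = min over k of (A[0][0] + B[0][2] = 3 + -4 = -1, A[0][1] + B[1][2] = 8 + 1 = 9, A[0][2] + B[2][2] = 5 + 7 = 12) = -1 (attained at k = 0)
  C[1][0] = min over k of (A[1][0] + B[0][0] = -4 + 7 = 3, A[1][1] + B[1][0] = 5 + 1 = 6, A[1][2] + B[2][0] = -4 + -4 = -8) = -8 (attained at k = 2)
  C[1][1] = min over k of (A[1][0] + B[0][1] = -4 + -4 = -8, A[1][1] + B[1][1] = 5 + 7 = 12, A[1][2] + B[2][1] = -4 + -1 = -5) = -8 (attained at k = 0)
  C[1][2] = min over k of (A[1][0] + B[0][2] = -4 + -4 = -8, A[1][1] + B[1][2] = 5 + 1 = 6, A[1][2] + B[2][2] = -4 + 7 = 3) = -8 (attained at k = 0)
  C[2][0] = min over k of (A[2][0] + B[0][0] = 2 + 7 = 9, A[2][1] + B[1][0] = 10 + 1 = 11, A[2][2] + B[2][0] = 8 + -4 = 4) = 4 (attained at k = 2)
  C[2][1] = min over k of (A[2][0] + B[0][1] = 2 + -4 = -2, A[2][1] + B[1][1] = 10 + 7 = 17, A[2][2] + B[2][1] = 8 + -1 = 7) = -2 (attained at k = 0)
  C[2][2] = min over k of (A[2][0] + B[0][2] = 2 + -4 = -2, A[2][1] + B[1][2] = 10 + 1 = 11, A[2][2] + B[2][2] = 8 + 7 = 15) = -2 (attained at k = 0)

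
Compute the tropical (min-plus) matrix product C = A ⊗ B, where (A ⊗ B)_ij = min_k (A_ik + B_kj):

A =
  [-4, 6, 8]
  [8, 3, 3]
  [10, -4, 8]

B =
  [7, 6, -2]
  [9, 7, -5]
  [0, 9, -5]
A ⊗ B =
  [3, 2, -6]
  [3, 10, -2]
  [5, 3, -9]

Apply the min-plus product entry-by-entry:
  C[0][0] = min over k of (A[0][0] + B[0][0] = -4 + 7 = 3, A[0][1] + B[1][0] = 6 + 9 = 15, A[0][2] + B[2][0] = 8 + 0 = 8) = 3 (attained at k = 0)
  C[0][1] = min over k of (A[0][0] + B[0][1] = -4 + 6 = 2, A[0][1] + B[1][1] = 6 + 7 = 13, A[0][2] + B[2][1] = 8 + 9 = 17) = 2 (attained at k = 0)
  C[0][2] = min over k of (A[0][0] + B[0][2] = -4 + -2 = -6, A[0][1] + B[1][2] = 6 + -5 = 1, A[0][2] + B[2][2] = 8 + -5 = 3) = -6 (attained at k = 0)
  C[1][0] = min over k of (A[1][0] + B[0][0] = 8 + 7 = 15, A[1][1] + B[1][0] = 3 + 9 = 12, A[1][2] + B[2][0] = 3 + 0 = 3) = 3 (attained at k = 2)
  C[1][1] = min over k of (A[1][0] + B[0][1] = 8 + 6 = 14, A[1][1] + B[1][1] = 3 + 7 = 10, A[1][2] + B[2][1] = 3 + 9 = 12) = 10 (attained at k = 1)
  C[1][2] = min over k of (A[1][0] + B[0][2] = 8 + -2 = 6, A[1][1] + B[1][2] = 3 + -5 = -2, A[1][2] + B[2][2] = 3 + -5 = -2) = -2 (attained at k = 1)
  C[2][0] = min over k of (A[2][0] + B[0][0] = 10 + 7 = 17, A[2][1] + B[1][0] = -4 + 9 = 5, A[2][2] + B[2][0] = 8 + 0 = 8) = 5 (attained at k = 1)
  C[2][1] = min over k of (A[2][0] + B[0][1] = 10 + 6 = 16, A[2][1] + B[1][1] = -4 + 7 = 3, A[2][2] + B[2][1] = 8 + 9 = 17) = 3 (attained at k = 1)
  C[2][2] = min over k of (A[2][0] + B[0][2] = 10 + -2 = 8, A[2][1] + B[1][2] = -4 + -5 = -9, A[2][2] + B[2][2] = 8 + -5 = 3) = -9 (attained at k = 1)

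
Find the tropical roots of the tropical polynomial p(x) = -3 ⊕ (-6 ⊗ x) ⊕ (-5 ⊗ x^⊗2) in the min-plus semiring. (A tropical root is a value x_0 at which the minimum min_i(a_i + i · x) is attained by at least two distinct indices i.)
Roots: {-1, 3}

Each tropical root is a break point of the lower envelope of the lines y = a_i + i · x (there are 3 lines, with slopes 0, 1, ..., 2). Only the lines that attain the minimum somewhere contribute to roots; other lines are dominated. Here the surviving (envelope) indices are i = 2, i = 1, i = 0.
Intersections between consecutive envelope lines give the roots: for adjacent envelope indices i < j the intersection is x = (a_i − a_j) / (j − i). Reading off the sorted break points: {-1, 3}.
Verification: at each break x_0, at least two indices attain the minimum of min_i(a_i + i · x_0).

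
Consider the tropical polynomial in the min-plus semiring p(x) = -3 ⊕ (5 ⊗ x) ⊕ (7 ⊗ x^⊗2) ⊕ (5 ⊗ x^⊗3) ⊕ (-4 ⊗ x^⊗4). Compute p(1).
p(1) = -3

A tropical monomial a ⊗ x^⊗i evaluates to a + i · x. Evaluating each term at x = 1:
  Term 0 contributes -3 + 0 · 1 = -3
  Term 1 contributes 5 + 1 · 1 = 6
  Term 2 contributes 7 + 2 · 1 = 9
  Term 3 contributes 5 + 3 · 1 = 8
  Term 4 contributes -4 + 4 · 1 = 0
p(1) = ⊕ of these = min[-3, 6, 9, 8, 0] = -3.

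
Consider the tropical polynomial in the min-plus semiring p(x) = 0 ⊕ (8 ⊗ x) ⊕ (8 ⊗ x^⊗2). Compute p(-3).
p(-3) = 0

A tropical monomial a ⊗ x^⊗i evaluates to a + i · x. Evaluating each term at x = -3:
  Term 0 contributes 0 + 0 · -3 = 0
  Term 1 contributes 8 + 1 · -3 = 5
  Term 2 contributes 8 + 2 · -3 = 2
p(-3) = ⊕ of these = min[0, 5, 2] = 0.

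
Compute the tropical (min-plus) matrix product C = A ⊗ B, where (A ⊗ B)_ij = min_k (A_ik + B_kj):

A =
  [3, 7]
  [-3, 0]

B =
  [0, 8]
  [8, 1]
A ⊗ B =
  [3, 8]
  [-3, 1]

Apply the min-plus product entry-by-entry:
  C[0][0] = min over k of (A[0][0] + B[0][0] = 3 + 0 = 3, A[0][1] + B[1][0] = 7 + 8 = 15) = 3 (attained at k = 0)
  C[0][1] = min over k of (A[0][0] + B[0][1] = 3 + 8 = 11, A[0][1] + B[1][1] = 7 + 1 = 8) = 8 (attained at k = 1)
  C[1][0] = min over k of (A[1][0] + B[0][0] = -3 + 0 = -3, A[1][1] + B[1][0] = 0 + 8 = 8) = -3 (attained at k = 0)
  C[1][1] = min over k of (A[1][0] + B[0][1] = -3 + 8 = 5, A[1][1] + B[1][1] = 0 + 1 = 1) = 1 (attained at k = 1)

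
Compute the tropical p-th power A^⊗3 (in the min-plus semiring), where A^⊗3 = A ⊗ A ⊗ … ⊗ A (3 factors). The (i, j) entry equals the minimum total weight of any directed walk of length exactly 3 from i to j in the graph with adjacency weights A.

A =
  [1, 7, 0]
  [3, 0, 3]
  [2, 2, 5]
A^⊗3 =
  [3, 2, 2]
  [3, 0, 3]
  [4, 2, 3]

Each entry (A^⊗3)_ij equals the minimum over all length-3 walks i = v_0 → v_1 → … → v_3 = j of Σ_t A[v_t][v_{t+1}]. For example, for (i, j) = (0, 2) we minimise over 9 possible intermediate vertex sequences; the minimum is 2, attained along the walk 0 → 0 → 0 → 2.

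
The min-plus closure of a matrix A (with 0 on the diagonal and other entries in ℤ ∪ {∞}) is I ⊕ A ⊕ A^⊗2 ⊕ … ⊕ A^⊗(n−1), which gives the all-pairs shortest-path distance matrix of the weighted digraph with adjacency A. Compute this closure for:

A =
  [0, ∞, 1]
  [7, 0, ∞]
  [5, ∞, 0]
Closure =
  [0, ∞, 1]
  [7, 0, 8]
  [5, ∞, 0]

This is the Floyd-Warshall all-pairs shortest-path computation. For each intermediate vertex k = 0, 1, …, 2, update dist[i][j] ← min(dist[i][j], dist[i][k] + dist[k][j]). The final matrix gives, for each (i, j), the minimum total weight of any directed path from i to j (possibly empty when i = j).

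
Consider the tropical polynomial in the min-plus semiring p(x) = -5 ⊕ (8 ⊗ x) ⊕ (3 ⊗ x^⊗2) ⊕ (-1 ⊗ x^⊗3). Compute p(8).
p(8) = -5

A tropical monomial a ⊗ x^⊗i evaluates to a + i · x. Evaluating each term at x = 8:
  Term 0 contributes -5 + 0 · 8 = -5
  Term 1 contributes 8 + 1 · 8 = 16
  Term 2 contributes 3 + 2 · 8 = 19
  Term 3 contributes -1 + 3 · 8 = 23
p(8) = ⊕ of these = min[-5, 16, 19, 23] = -5.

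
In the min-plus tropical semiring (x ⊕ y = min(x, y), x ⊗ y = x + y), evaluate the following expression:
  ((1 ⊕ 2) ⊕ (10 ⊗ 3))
((1 ⊕ 2) ⊕ (10 ⊗ 3)) = 1

Expand innermost to outermost. Recall ⊕ takes the minimum of its arguments and ⊗ takes their sum. Working out the expression ((1 ⊕ 2) ⊕ (10 ⊗ 3)) gives 1.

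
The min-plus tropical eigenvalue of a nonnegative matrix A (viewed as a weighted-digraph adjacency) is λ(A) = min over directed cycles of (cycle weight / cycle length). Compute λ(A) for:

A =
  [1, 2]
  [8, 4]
λ(A) = 1

Enumerate directed cycles and compute their means (weight / length). Sample:
  cycle 0 → 0: weight = 1, length = 1, mean = 1/1 ≈ 1.000
  cycle 1 → 1: weight = 4, length = 1, mean = 4/1 ≈ 4.000
  cycle 0 → 1 → 0: weight = 10, length = 2, mean = 10/2 ≈ 5.000
  cycle 1 → 0 → 1: weight = 10, length = 2, mean = 10/2 ≈ 5.000
Minimum mean = 1.000, attained e.g. along the cycle 0 → 0 with weight 1 and length 1. So λ(A) = 1/1 = 1.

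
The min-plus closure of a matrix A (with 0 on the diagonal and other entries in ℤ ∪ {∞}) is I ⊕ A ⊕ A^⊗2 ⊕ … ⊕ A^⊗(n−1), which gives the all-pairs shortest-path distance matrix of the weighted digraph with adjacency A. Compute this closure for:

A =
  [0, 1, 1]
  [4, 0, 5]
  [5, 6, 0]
Closure =
  [0, 1, 1]
  [4, 0, 5]
  [5, 6, 0]

This is the Floyd-Warshall all-pairs shortest-path computation. For each intermediate vertex k = 0, 1, …, 2, update dist[i][j] ← min(dist[i][j], dist[i][k] + dist[k][j]). The final matrix gives, for each (i, j), the minimum total weight of any directed path from i to j (possibly empty when i = j).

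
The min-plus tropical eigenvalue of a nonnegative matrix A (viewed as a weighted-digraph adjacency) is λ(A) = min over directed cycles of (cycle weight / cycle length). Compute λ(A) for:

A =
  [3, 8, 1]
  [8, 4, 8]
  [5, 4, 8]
λ(A) = 3

Enumerate directed cycles and compute their means (weight / length). Sample:
  cycle 0 → 0: weight = 3, length = 1, mean = 3/1 ≈ 3.000
  cycle 1 → 1: weight = 4, length = 1, mean = 4/1 ≈ 4.000
  cycle 2 → 2: weight = 8, length = 1, mean = 8/1 ≈ 8.000
  cycle 0 → 1 → 0: weight = 16, length = 2, mean = 16/2 ≈ 8.000
  cycle 0 → 2 → 0: weight = 6, length = 2, mean = 6/2 ≈ 3.000
  cycle 1 → 0 → 1: weight = 16, length = 2, mean = 16/2 ≈ 8.000
Minimum mean = 3.000, attained e.g. along the cycle 0 → 0 with weight 3 and length 1. So λ(A) = 3/1 = 3.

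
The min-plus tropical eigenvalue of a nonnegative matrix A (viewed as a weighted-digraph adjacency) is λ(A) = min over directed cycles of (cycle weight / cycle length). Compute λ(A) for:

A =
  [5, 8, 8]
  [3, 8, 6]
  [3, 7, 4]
λ(A) = 4

Enumerate directed cycles and compute their means (weight / length). Sample:
  cycle 0 → 0: weight = 5, length = 1, mean = 5/1 ≈ 5.000
  cycle 1 → 1: weight = 8, length = 1, mean = 8/1 ≈ 8.000
  cycle 2 → 2: weight = 4, length = 1, mean = 4/1 ≈ 4.000
  cycle 0 → 1 → 0: weight = 11, length = 2, mean = 11/2 ≈ 5.500
  cycle 0 → 2 → 0: weight = 11, length = 2, mean = 11/2 ≈ 5.500
  cycle 1 → 0 → 1: weight = 11, length = 2, mean = 11/2 ≈ 5.500
Minimum mean = 4.000, attained e.g. along the cycle 2 → 2 with weight 4 and length 1. So λ(A) = 4/1 = 4.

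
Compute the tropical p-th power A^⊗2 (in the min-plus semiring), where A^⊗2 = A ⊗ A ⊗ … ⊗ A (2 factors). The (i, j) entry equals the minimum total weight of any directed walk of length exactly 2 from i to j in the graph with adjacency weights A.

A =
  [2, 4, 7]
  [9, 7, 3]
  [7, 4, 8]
A^⊗2 =
  [4, 6, 7]
  [10, 7, 10]
  [9, 11, 7]

Each entry (A^⊗2)_ij equals the minimum over all length-2 walks i = v_0 → v_1 → … → v_2 = j of Σ_t A[v_t][v_{t+1}]. For example, for (i, j) = (0, 2) we minimise over 3 possible intermediate vertex sequences; the minimum is 7, attained along the walk 0 → 1 → 2.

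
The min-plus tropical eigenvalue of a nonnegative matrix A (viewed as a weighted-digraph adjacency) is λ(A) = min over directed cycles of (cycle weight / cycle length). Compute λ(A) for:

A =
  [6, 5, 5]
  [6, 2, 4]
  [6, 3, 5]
λ(A) = 2

Enumerate directed cycles and compute their means (weight / length). Sample:
  cycle 0 → 0: weight = 6, length = 1, mean = 6/1 ≈ 6.000
  cycle 1 → 1: weight = 2, length = 1, mean = 2/1 ≈ 2.000
  cycle 2 → 2: weight = 5, length = 1, mean = 5/1 ≈ 5.000
  cycle 0 → 1 → 0: weight = 11, length = 2, mean = 11/2 ≈ 5.500
  cycle 0 → 2 → 0: weight = 11, length = 2, mean = 11/2 ≈ 5.500
  cycle 1 → 0 → 1: weight = 11, length = 2, mean = 11/2 ≈ 5.500
Minimum mean = 2.000, attained e.g. along the cycle 1 → 1 with weight 2 and length 1. So λ(A) = 2/1 = 2.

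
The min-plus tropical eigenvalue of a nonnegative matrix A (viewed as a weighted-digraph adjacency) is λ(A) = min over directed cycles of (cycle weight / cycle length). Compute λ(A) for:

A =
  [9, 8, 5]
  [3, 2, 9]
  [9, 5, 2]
λ(A) = 2

Enumerate directed cycles and compute their means (weight / length). Sample:
  cycle 0 → 0: weight = 9, length = 1, mean = 9/1 ≈ 9.000
  cycle 1 → 1: weight = 2, length = 1, mean = 2/1 ≈ 2.000
  cycle 2 → 2: weight = 2, length = 1, mean = 2/1 ≈ 2.000
  cycle 0 → 1 → 0: weight = 11, length = 2, mean = 11/2 ≈ 5.500
  cycle 0 → 2 → 0: weight = 14, length = 2, mean = 14/2 ≈ 7.000
  cycle 1 → 0 → 1: weight = 11, length = 2, mean = 11/2 ≈ 5.500
Minimum mean = 2.000, attained e.g. along the cycle 1 → 1 with weight 2 and length 1. So λ(A) = 2/1 = 2.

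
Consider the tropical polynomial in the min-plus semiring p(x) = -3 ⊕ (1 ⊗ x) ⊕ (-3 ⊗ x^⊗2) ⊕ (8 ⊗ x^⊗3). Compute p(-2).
p(-2) = -7

A tropical monomial a ⊗ x^⊗i evaluates to a + i · x. Evaluating each term at x = -2:
  Term 0 contributes -3 + 0 · -2 = -3
  Term 1 contributes 1 + 1 · -2 = -1
  Term 2 contributes -3 + 2 · -2 = -7
  Term 3 contributes 8 + 3 · -2 = 2
p(-2) = ⊕ of these = min[-3, -1, -7, 2] = -7.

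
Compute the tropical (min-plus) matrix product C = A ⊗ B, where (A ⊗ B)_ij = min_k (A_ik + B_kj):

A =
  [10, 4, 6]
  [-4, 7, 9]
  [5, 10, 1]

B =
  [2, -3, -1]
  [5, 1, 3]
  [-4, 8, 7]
A ⊗ B =
  [2, 5, 7]
  [-2, -7, -5]
  [-3, 2, 4]

Apply the min-plus product entry-by-entry:
  C[0][0] = min over k of (A[0][0] + B[0][0] = 10 + 2 = 12, A[0][1] + B[1][0] = 4 + 5 = 9, A[0][2] + B[2][0] = 6 + -4 = 2) = 2 (attained at k = 2)
  C[0][1] = min over k of (A[0][0] + B[0][1] = 10 + -3 = 7, A[0][1] + B[1][1] = 4 + 1 = 5, A[0][2] + B[2][1] = 6 + 8 = 14) = 5 (attained at k = 1)
  C[0][2] = min over k of (A[0][0] + B[0][2] = 10 + -1 = 9, A[0][1] + B[1][2] = 4 + 3 = 7, A[0][2] + B[2][2] = 6 + 7 = 13) = 7 (attained at k = 1)
  C[1][0] = min over k of (A[1][0] + B[0][0] = -4 + 2 = -2, A[1][1] + B[1][0] = 7 + 5 = 12, A[1][2] + B[2][0] = 9 + -4 = 5) = -2 (attained at k = 0)
  C[1][1] = min over k of (A[1][0] + B[0][1] = -4 + -3 = -7, A[1][1] + B[1][1] = 7 + 1 = 8, A[1][2] + B[2][1] = 9 + 8 = 17) = -7 (attained at k = 0)
  C[1][2] = min over k of (A[1][0] + B[0][2] = -4 + -1 = -5, A[1][1] + B[1][2] = 7 + 3 = 10, A[1][2] + B[2][2] = 9 + 7 = 16) = -5 (attained at k = 0)
  C[2][0] = min over k of (A[2][0] + B[0][0] = 5 + 2 = 7, A[2][1] + B[1][0] = 10 + 5 = 15, A[2][2] + B[2][0] = 1 + -4 = -3) = -3 (attained at k = 2)
  C[2][1] = min over k of (A[2][0] + B[0][1] = 5 + -3 = 2, A[2][1] + B[1][1] = 10 + 1 = 11, A[2][2] + B[2][1] = 1 + 8 = 9) = 2 (attained at k = 0)
  C[2][2] = min over k of (A[2][0] + B[0][2] = 5 + -1 = 4, A[2][1] + B[1][2] = 10 + 3 = 13, A[2][2] + B[2][2] = 1 + 7 = 8) = 4 (attained at k = 0)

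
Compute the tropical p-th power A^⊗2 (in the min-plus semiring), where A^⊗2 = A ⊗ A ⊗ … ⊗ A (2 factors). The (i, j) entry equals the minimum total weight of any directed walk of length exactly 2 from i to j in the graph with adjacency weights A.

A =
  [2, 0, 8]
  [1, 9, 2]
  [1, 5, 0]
A^⊗2 =
  [1, 2, 2]
  [3, 1, 2]
  [1, 1, 0]

Each entry (A^⊗2)_ij equals the minimum over all length-2 walks i = v_0 → v_1 → … → v_2 = j of Σ_t A[v_t][v_{t+1}]. For example, for (i, j) = (0, 2) we minimise over 3 possible intermediate vertex sequences; the minimum is 2, attained along the walk 0 → 1 → 2.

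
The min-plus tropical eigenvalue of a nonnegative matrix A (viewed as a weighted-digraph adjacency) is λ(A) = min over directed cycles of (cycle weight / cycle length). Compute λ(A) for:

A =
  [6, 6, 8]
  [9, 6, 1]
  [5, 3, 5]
λ(A) = 2

Enumerate directed cycles and compute their means (weight / length). Sample:
  cycle 0 → 0: weight = 6, length = 1, mean = 6/1 ≈ 6.000
  cycle 1 → 1: weight = 6, length = 1, mean = 6/1 ≈ 6.000
  cycle 2 → 2: weight = 5, length = 1, mean = 5/1 ≈ 5.000
  cycle 0 → 1 → 0: weight = 15, length = 2, mean = 15/2 ≈ 7.500
  cycle 0 → 2 → 0: weight = 13, length = 2, mean = 13/2 ≈ 6.500
  cycle 1 → 0 → 1: weight = 15, length = 2, mean = 15/2 ≈ 7.500
Minimum mean = 2.000, attained e.g. along the cycle 1 → 2 → 1 with weight 4 and length 2. So λ(A) = 4/2 = 2.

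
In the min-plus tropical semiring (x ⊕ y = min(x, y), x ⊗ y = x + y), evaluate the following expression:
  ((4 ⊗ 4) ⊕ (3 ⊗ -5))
((4 ⊗ 4) ⊕ (3 ⊗ -5)) = -2

Expand innermost to outermost. Recall ⊕ takes the minimum of its arguments and ⊗ takes their sum. Working out the expression ((4 ⊗ 4) ⊕ (3 ⊗ -5)) gives -2.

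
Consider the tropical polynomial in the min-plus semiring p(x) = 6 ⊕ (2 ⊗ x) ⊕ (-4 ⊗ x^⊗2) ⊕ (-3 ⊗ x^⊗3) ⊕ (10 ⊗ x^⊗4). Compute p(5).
p(5) = 6

A tropical monomial a ⊗ x^⊗i evaluates to a + i · x. Evaluating each term at x = 5:
  Term 0 contributes 6 + 0 · 5 = 6
  Term 1 contributes 2 + 1 · 5 = 7
  Term 2 contributes -4 + 2 · 5 = 6
  Term 3 contributes -3 + 3 · 5 = 12
  Term 4 contributes 10 + 4 · 5 = 30
p(5) = ⊕ of these = min[6, 7, 6, 12, 30] = 6.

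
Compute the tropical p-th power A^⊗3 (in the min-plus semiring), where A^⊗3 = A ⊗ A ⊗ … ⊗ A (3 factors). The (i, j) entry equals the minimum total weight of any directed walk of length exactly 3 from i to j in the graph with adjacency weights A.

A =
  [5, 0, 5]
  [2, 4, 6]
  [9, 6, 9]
A^⊗3 =
  [6, 2, 7]
  [4, 6, 8]
  [11, 8, 13]

Each entry (A^⊗3)_ij equals the minimum over all length-3 walks i = v_0 → v_1 → … → v_3 = j of Σ_t A[v_t][v_{t+1}]. For example, for (i, j) = (0, 2) we minimise over 9 possible intermediate vertex sequences; the minimum is 7, attained along the walk 0 → 1 → 0 → 2.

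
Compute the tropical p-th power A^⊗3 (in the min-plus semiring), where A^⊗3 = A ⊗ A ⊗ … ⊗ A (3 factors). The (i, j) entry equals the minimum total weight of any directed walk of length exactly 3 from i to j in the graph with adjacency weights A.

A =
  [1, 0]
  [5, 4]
A^⊗3 =
  [3, 2]
  [7, 6]

Each entry (A^⊗3)_ij equals the minimum over all length-3 walks i = v_0 → v_1 → … → v_3 = j of Σ_t A[v_t][v_{t+1}]. For example, for (i, j) = (0, 1) we minimise over 4 possible intermediate vertex sequences; the minimum is 2, attained along the walk 0 → 0 → 0 → 1.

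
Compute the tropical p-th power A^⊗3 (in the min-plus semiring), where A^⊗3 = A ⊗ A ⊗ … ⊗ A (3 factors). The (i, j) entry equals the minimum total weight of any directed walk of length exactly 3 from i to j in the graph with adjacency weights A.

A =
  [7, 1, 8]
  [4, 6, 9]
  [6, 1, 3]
A^⊗3 =
  [11, 6, 13]
  [9, 11, 14]
  [8, 6, 9]

Each entry (A^⊗3)_ij equals the minimum over all length-3 walks i = v_0 → v_1 → … → v_3 = j of Σ_t A[v_t][v_{t+1}]. For example, for (i, j) = (0, 2) we minimise over 9 possible intermediate vertex sequences; the minimum is 13, attained along the walk 0 → 1 → 0 → 2.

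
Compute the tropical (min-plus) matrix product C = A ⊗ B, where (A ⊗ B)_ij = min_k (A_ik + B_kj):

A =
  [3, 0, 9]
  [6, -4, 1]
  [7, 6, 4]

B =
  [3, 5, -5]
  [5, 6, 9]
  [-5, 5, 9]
A ⊗ B =
  [4, 6, -2]
  [-4, 2, 1]
  [-1, 9, 2]

Apply the min-plus product entry-by-entry:
  C[0][0] = min over k of (A[0][0] + B[0][0] = 3 + 3 = 6, A[0][1] + B[1][0] = 0 + 5 = 5, A[0][2] + B[2][0] = 9 + -5 = 4) = 4 (attained at k = 2)
  C[0][1] = min over k of (A[0][0] + B[0][1] = 3 + 5 = 8, A[0][1] + B[1][1] = 0 + 6 = 6, A[0][2] + B[2][1] = 9 + 5 = 14) = 6 (attained at k = 1)
  C[0][2] = min over k of (A[0][0] + B[0][2] = 3 + -5 = -2, A[0][1] + B[1][2] = 0 + 9 = 9, A[0][2] + B[2][2] = 9 + 9 = 18) = -2 (attained at k = 0)
  C[1][0] = min over k of (A[1][0] + B[0][0] = 6 + 3 = 9, A[1][1] + B[1][0] = -4 + 5 = 1, A[1][2] + B[2][0] = 1 + -5 = -4) = -4 (attained at k = 2)
  C[1][1] = min over k of (A[1][0] + B[0][1] = 6 + 5 = 11, A[1][1] + B[1][1] = -4 + 6 = 2, A[1][2] + B[2][1] = 1 + 5 = 6) = 2 (attained at k = 1)
  C[1][2] = min over k of (A[1][0] + B[0][2] = 6 + -5 = 1, A[1][1] + B[1][2] = -4 + 9 = 5, A[1][2] + B[2][2] = 1 + 9 = 10) = 1 (attained at k = 0)
  C[2][0] = min over k of (A[2][0] + B[0][0] = 7 + 3 = 10, A[2][1] + B[1][0] = 6 + 5 = 11, A[2][2] + B[2][0] = 4 + -5 = -1) = -1 (attained at k = 2)
  C[2][1] = min over k of (A[2][0] + B[0][1] = 7 + 5 = 12, A[2][1] + B[1][1] = 6 + 6 = 12, A[2][2] + B[2][1] = 4 + 5 = 9) = 9 (attained at k = 2)
  C[2][2] = min over k of (A[2][0] + B[0][2] = 7 + -5 = 2, A[2][1] + B[1][2] = 6 + 9 = 15, A[2][2] + B[2][2] = 4 + 9 = 13) = 2 (attained at k = 0)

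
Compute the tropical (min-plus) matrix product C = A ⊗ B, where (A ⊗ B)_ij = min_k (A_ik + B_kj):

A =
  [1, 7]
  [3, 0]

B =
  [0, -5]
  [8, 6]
A ⊗ B =
  [1, -4]
  [3, -2]

Apply the min-plus product entry-by-entry:
  C[0][0] = min over k of (A[0][0] + B[0][0] = 1 + 0 = 1, A[0][1] + B[1][0] = 7 + 8 = 15) = 1 (attained at k = 0)
  C[0][1] = min over k of (A[0][0] + B[0][1] = 1 + -5 = -4, A[0][1] + B[1][1] = 7 + 6 = 13) = -4 (attained at k = 0)
  C[1][0] = min over k of (A[1][0] + B[0][0] = 3 + 0 = 3, A[1][1] + B[1][0] = 0 + 8 = 8) = 3 (attained at k = 0)
  C[1][1] = min over k of (A[1][0] + B[0][1] = 3 + -5 = -2, A[1][1] + B[1][1] = 0 + 6 = 6) = -2 (attained at k = 0)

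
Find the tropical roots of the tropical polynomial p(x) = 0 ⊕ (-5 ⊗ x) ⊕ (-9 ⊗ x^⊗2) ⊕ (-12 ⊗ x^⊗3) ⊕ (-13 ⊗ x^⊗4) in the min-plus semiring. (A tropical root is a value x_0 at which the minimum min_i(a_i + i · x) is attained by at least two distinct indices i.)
Roots: {1, 3, 4, 5}

Each tropical root is a break point of the lower envelope of the lines y = a_i + i · x (there are 5 lines, with slopes 0, 1, ..., 4). Only the lines that attain the minimum somewhere contribute to roots; other lines are dominated. Here the surviving (envelope) indices are i = 4, i = 3, i = 2, i = 1, i = 0.
Intersections between consecutive envelope lines give the roots: for adjacent envelope indices i < j the intersection is x = (a_i − a_j) / (j − i). Reading off the sorted break points: {1, 3, 4, 5}.
Verification: at each break x_0, at least two indices attain the minimum of min_i(a_i + i · x_0).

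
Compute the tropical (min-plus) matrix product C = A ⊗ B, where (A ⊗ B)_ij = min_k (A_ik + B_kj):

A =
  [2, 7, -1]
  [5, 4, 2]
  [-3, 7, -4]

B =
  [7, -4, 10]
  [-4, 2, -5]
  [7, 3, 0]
A ⊗ B =
  [3, -2, -1]
  [0, 1, -1]
  [3, -7, -4]

Apply the min-plus product entry-by-entry:
  C[0][0] = min over k of (A[0][0] + B[0][0] = 2 + 7 = 9, A[0][1] + B[1][0] = 7 + -4 = 3, A[0][2] + B[2][0] = -1 + 7 = 6) = 3 (attained at k = 1)
  C[0][1] = min over k of (A[0][0] + B[0][1] = 2 + -4 = -2, A[0][1] + B[1][1] = 7 + 2 = 9, A[0][2] + B[2][1] = -1 + 3 = 2) = -2 (attained at k = 0)
  C[0][2] = min over k of (A[0][0] + B[0][2] = 2 + 10 = 12, A[0][1] + B[1][2] = 7 + -5 = 2, A[0][2] + B[2][2] = -1 + 0 = -1) = -1 (attained at k = 2)
  C[1][0] = min over k of (A[1][0] + B[0][0] = 5 + 7 = 12, A[1][1] + B[1][0] = 4 + -4 = 0, A[1][2] + B[2][0] = 2 + 7 = 9) = 0 (attained at k = 1)
  C[1][1] = min over k of (A[1][0] + B[0][1] = 5 + -4 = 1, A[1][1] + B[1][1] = 4 + 2 = 6, A[1][2] + B[2][1] = 2 + 3 = 5) = 1 (attained at k = 0)
  C[1][2] = min over k of (A[1][0] + B[0][2] = 5 + 10 = 15, A[1][1] + B[1][2] = 4 + -5 = -1, A[1][2] + B[2][2] = 2 + 0 = 2) = -1 (attained at k = 1)
  C[2][0] = min over k of (A[2][0] + B[0][0] = -3 + 7 = 4, A[2][1] + B[1][0] = 7 + -4 = 3, A[2][2] + B[2][0] = -4 + 7 = 3) = 3 (attained at k = 1)
  C[2][1] = min over k of (A[2][0] + B[0][1] = -3 + -4 = -7, A[2][1] + B[1][1] = 7 + 2 = 9, A[2][2] + B[2][1] = -4 + 3 = -1) = -7 (attained at k = 0)
  C[2][2] = min over k of (A[2][0] + B[0][2] = -3 + 10 = 7, A[2][1] + B[1][2] = 7 + -5 = 2, A[2][2] + B[2][2] = -4 + 0 = -4) = -4 (attained at k = 2)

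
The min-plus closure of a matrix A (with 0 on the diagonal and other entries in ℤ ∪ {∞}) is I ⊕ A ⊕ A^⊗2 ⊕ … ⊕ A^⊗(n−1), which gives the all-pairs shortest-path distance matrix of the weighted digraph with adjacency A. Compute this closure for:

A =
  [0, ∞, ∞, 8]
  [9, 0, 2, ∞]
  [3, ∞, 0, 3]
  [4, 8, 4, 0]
Closure =
  [0, 16, 12, 8]
  [5, 0, 2, 5]
  [3, 11, 0, 3]
  [4, 8, 4, 0]

This is the Floyd-Warshall all-pairs shortest-path computation. For each intermediate vertex k = 0, 1, …, 3, update dist[i][j] ← min(dist[i][j], dist[i][k] + dist[k][j]). The final matrix gives, for each (i, j), the minimum total weight of any directed path from i to j (possibly empty when i = j).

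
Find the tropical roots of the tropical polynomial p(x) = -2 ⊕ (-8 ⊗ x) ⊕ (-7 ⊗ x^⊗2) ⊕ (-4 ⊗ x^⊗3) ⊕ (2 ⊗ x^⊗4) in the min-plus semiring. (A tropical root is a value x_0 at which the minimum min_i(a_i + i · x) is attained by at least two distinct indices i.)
Roots: {-6, -3, -1, 6}

Each tropical root is a break point of the lower envelope of the lines y = a_i + i · x (there are 5 lines, with slopes 0, 1, ..., 4). Only the lines that attain the minimum somewhere contribute to roots; other lines are dominated. Here the surviving (envelope) indices are i = 4, i = 3, i = 2, i = 1, i = 0.
Intersections between consecutive envelope lines give the roots: for adjacent envelope indices i < j the intersection is x = (a_i − a_j) / (j − i). Reading off the sorted break points: {-6, -3, -1, 6}.
Verification: at each break x_0, at least two indices attain the minimum of min_i(a_i + i · x_0).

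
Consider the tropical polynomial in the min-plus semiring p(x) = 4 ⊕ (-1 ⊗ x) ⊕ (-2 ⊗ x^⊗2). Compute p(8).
p(8) = 4

A tropical monomial a ⊗ x^⊗i evaluates to a + i · x. Evaluating each term at x = 8:
  Term 0 contributes 4 + 0 · 8 = 4
  Term 1 contributes -1 + 1 · 8 = 7
  Term 2 contributes -2 + 2 · 8 = 14
p(8) = ⊕ of these = min[4, 7, 14] = 4.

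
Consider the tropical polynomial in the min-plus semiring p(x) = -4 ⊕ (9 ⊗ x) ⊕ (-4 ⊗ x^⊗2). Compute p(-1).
p(-1) = -6

A tropical monomial a ⊗ x^⊗i evaluates to a + i · x. Evaluating each term at x = -1:
  Term 0 contributes -4 + 0 · -1 = -4
  Term 1 contributes 9 + 1 · -1 = 8
  Term 2 contributes -4 + 2 · -1 = -6
p(-1) = ⊕ of these = min[-4, 8, -6] = -6.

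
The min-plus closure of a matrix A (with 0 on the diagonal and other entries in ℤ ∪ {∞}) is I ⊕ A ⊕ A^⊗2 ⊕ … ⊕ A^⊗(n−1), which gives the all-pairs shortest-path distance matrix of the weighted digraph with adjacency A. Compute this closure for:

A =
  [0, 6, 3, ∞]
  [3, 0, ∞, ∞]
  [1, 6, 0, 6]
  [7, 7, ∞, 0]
Closure =
  [0, 6, 3, 9]
  [3, 0, 6, 12]
  [1, 6, 0, 6]
  [7, 7, 10, 0]

This is the Floyd-Warshall all-pairs shortest-path computation. For each intermediate vertex k = 0, 1, …, 3, update dist[i][j] ← min(dist[i][j], dist[i][k] + dist[k][j]). The final matrix gives, for each (i, j), the minimum total weight of any directed path from i to j (possibly empty when i = j).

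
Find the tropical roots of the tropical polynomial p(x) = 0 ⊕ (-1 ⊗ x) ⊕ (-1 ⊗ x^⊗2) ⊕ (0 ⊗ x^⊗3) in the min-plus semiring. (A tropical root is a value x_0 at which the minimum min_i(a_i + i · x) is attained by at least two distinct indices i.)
Roots: {-1, 0, 1}

Each tropical root is a break point of the lower envelope of the lines y = a_i + i · x (there are 4 lines, with slopes 0, 1, ..., 3). Only the lines that attain the minimum somewhere contribute to roots; other lines are dominated. Here the surviving (envelope) indices are i = 3, i = 2, i = 1, i = 0.
Intersections between consecutive envelope lines give the roots: for adjacent envelope indices i < j the intersection is x = (a_i − a_j) / (j − i). Reading off the sorted break points: {-1, 0, 1}.
Verification: at each break x_0, at least two indices attain the minimum of min_i(a_i + i · x_0).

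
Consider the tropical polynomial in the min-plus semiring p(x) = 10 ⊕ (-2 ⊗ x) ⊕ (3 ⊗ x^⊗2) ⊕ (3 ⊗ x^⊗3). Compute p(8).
p(8) = 6

A tropical monomial a ⊗ x^⊗i evaluates to a + i · x. Evaluating each term at x = 8:
  Term 0 contributes 10 + 0 · 8 = 10
  Term 1 contributes -2 + 1 · 8 = 6
  Term 2 contributes 3 + 2 · 8 = 19
  Term 3 contributes 3 + 3 · 8 = 27
p(8) = ⊕ of these = min[10, 6, 19, 27] = 6.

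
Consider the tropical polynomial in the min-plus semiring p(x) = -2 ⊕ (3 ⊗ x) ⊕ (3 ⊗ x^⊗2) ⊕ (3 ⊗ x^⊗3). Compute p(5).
p(5) = -2

A tropical monomial a ⊗ x^⊗i evaluates to a + i · x. Evaluating each term at x = 5:
  Term 0 contributes -2 + 0 · 5 = -2
  Term 1 contributes 3 + 1 · 5 = 8
  Term 2 contributes 3 + 2 · 5 = 13
  Term 3 contributes 3 + 3 · 5 = 18
p(5) = ⊕ of these = min[-2, 8, 13, 18] = -2.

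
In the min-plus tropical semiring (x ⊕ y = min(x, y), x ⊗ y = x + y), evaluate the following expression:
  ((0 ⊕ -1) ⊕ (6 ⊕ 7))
((0 ⊕ -1) ⊕ (6 ⊕ 7)) = -1

Expand innermost to outermost. Recall ⊕ takes the minimum of its arguments and ⊗ takes their sum. Working out the expression ((0 ⊕ -1) ⊕ (6 ⊕ 7)) gives -1.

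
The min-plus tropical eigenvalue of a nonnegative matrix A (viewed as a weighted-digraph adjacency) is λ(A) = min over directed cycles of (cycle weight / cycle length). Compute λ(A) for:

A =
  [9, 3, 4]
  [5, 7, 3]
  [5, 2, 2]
λ(A) = 2

Enumerate directed cycles and compute their means (weight / length). Sample:
  cycle 0 → 0: weight = 9, length = 1, mean = 9/1 ≈ 9.000
  cycle 1 → 1: weight = 7, length = 1, mean = 7/1 ≈ 7.000
  cycle 2 → 2: weight = 2, length = 1, mean = 2/1 ≈ 2.000
  cycle 0 → 1 → 0: weight = 8, length = 2, mean = 8/2 ≈ 4.000
  cycle 0 → 2 → 0: weight = 9, length = 2, mean = 9/2 ≈ 4.500
  cycle 1 → 0 → 1: weight = 8, length = 2, mean = 8/2 ≈ 4.000
Minimum mean = 2.000, attained e.g. along the cycle 2 → 2 with weight 2 and length 1. So λ(A) = 2/1 = 2.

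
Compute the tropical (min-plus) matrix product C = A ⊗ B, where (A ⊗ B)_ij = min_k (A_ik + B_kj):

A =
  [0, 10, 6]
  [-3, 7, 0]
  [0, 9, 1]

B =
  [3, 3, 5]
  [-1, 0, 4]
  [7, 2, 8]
A ⊗ B =
  [3, 3, 5]
  [0, 0, 2]
  [3, 3, 5]

Apply the min-plus product entry-by-entry:
  C[0][0] = min over k of (A[0][0] + B[0][0] = 0 + 3 = 3, A[0][1] + B[1][0] = 10 + -1 = 9, A[0][2] + B[2][0] = 6 + 7 = 13) = 3 (attained at k = 0)
  C[0][1] = min over k of (A[0][0] + B[0][1] = 0 + 3 = 3, A[0][1] + B[1][1] = 10 + 0 = 10, A[0][2] + B[2][1] = 6 + 2 = 8) = 3 (attained at k = 0)
  C[0][2] = min over k of (A[0][0] + B[0][2] = 0 + 5 = 5, A[0][1] + B[1][2] = 10 + 4 = 14, A[0][2] + B[2][2] = 6 + 8 = 14) = 5 (attained at k = 0)
  C[1][0] = min over k of (A[1][0] + B[0][0] = -3 + 3 = 0, A[1][1] + B[1][0] = 7 + -1 = 6, A[1][2] + B[2][0] = 0 + 7 = 7) = 0 (attained at k = 0)
  C[1][1] = min over k of (A[1][0] + B[0][1] = -3 + 3 = 0, A[1][1] + B[1][1] = 7 + 0 = 7, A[1][2] + B[2][1] = 0 + 2 = 2) = 0 (attained at k = 0)
  C[1][2] = min over k of (A[1][0] + B[0][2] = -3 + 5 = 2, A[1][1] + B[1][2] = 7 + 4 = 11, A[1][2] + B[2][2] = 0 + 8 = 8) = 2 (attained at k = 0)
  C[2][0] = min over k of (A[2][0] + B[0][0] = 0 + 3 = 3, A[2][1] + B[1][0] = 9 + -1 = 8, A[2][2] + B[2][0] = 1 + 7 = 8) = 3 (attained at k = 0)
  C[2][1] = min over k of (A[2][0] + B[0][1] = 0 + 3 = 3, A[2][1] + B[1][1] = 9 + 0 = 9, A[2][2] + B[2][1] = 1 + 2 = 3) = 3 (attained at k = 0)
  C[2][2] = min over k of (A[2][0] + B[0][2] = 0 + 5 = 5, A[2][1] + B[1][2] = 9 + 4 = 13, A[2][2] + B[2][2] = 1 + 8 = 9) = 5 (attained at k = 0)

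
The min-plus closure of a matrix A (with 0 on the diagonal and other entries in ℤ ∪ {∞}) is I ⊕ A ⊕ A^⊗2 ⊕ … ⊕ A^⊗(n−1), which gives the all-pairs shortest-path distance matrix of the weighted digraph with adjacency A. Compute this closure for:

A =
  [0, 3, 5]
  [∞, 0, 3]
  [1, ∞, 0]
Closure =
  [0, 3, 5]
  [4, 0, 3]
  [1, 4, 0]

This is the Floyd-Warshall all-pairs shortest-path computation. For each intermediate vertex k = 0, 1, …, 2, update dist[i][j] ← min(dist[i][j], dist[i][k] + dist[k][j]). The final matrix gives, for each (i, j), the minimum total weight of any directed path from i to j (possibly empty when i = j).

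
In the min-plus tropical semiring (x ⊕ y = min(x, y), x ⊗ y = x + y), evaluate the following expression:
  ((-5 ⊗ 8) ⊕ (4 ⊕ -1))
((-5 ⊗ 8) ⊕ (4 ⊕ -1)) = -1

Expand innermost to outermost. Recall ⊕ takes the minimum of its arguments and ⊗ takes their sum. Working out the expression ((-5 ⊗ 8) ⊕ (4 ⊕ -1)) gives -1.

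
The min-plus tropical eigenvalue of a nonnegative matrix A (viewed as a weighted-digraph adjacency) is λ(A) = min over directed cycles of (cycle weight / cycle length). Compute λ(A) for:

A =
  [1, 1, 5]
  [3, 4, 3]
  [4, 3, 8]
λ(A) = 1

Enumerate directed cycles and compute their means (weight / length). Sample:
  cycle 0 → 0: weight = 1, length = 1, mean = 1/1 ≈ 1.000
  cycle 1 → 1: weight = 4, length = 1, mean = 4/1 ≈ 4.000
  cycle 2 → 2: weight = 8, length = 1, mean = 8/1 ≈ 8.000
  cycle 0 → 1 → 0: weight = 4, length = 2, mean = 4/2 ≈ 2.000
  cycle 0 → 2 → 0: weight = 9, length = 2, mean = 9/2 ≈ 4.500
  cycle 1 → 0 → 1: weight = 4, length = 2, mean = 4/2 ≈ 2.000
Minimum mean = 1.000, attained e.g. along the cycle 0 → 0 with weight 1 and length 1. So λ(A) = 1/1 = 1.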